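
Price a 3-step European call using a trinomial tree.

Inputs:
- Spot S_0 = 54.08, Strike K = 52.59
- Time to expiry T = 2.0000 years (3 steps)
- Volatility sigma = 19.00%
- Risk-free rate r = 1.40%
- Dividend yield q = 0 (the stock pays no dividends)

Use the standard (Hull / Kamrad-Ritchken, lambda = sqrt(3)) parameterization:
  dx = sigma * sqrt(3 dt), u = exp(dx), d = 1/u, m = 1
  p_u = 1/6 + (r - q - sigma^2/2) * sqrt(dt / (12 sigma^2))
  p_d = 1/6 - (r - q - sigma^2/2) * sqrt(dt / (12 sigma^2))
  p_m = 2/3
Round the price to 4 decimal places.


Answer: Price = V(0,0) = 6.9462

Derivation:
dt = T/N = 0.666667; dx = sigma*sqrt(3*dt) = 0.268701
u = exp(dx) = 1.308263; d = 1/u = 0.764372
p_u = 0.161642, p_m = 0.666667, p_d = 0.171691
Discount per step: exp(-r*dt) = 0.990710
Stock lattice S(k, j) with j the centered position index:
  k=0: S(0,+0) = 54.0800
  k=1: S(1,-1) = 41.3372; S(1,+0) = 54.0800; S(1,+1) = 70.7509
  k=2: S(2,-2) = 31.5970; S(2,-1) = 41.3372; S(2,+0) = 54.0800; S(2,+1) = 70.7509; S(2,+2) = 92.5608
  k=3: S(3,-3) = 24.1519; S(3,-2) = 31.5970; S(3,-1) = 41.3372; S(3,+0) = 54.0800; S(3,+1) = 70.7509; S(3,+2) = 92.5608; S(3,+3) = 121.0939
Terminal payoffs V(N, j) = max(S_T - K, 0):
  V(3,-3) = 0.000000; V(3,-2) = 0.000000; V(3,-1) = 0.000000; V(3,+0) = 1.490000; V(3,+1) = 18.160882; V(3,+2) = 39.970787; V(3,+3) = 68.503886
Backward induction: V(k, j) = exp(-r*dt) * [p_u * V(k+1, j+1) + p_m * V(k+1, j) + p_d * V(k+1, j-1)]
  V(2,-2) = exp(-r*dt) * [p_u*0.000000 + p_m*0.000000 + p_d*0.000000] = 0.000000
  V(2,-1) = exp(-r*dt) * [p_u*1.490000 + p_m*0.000000 + p_d*0.000000] = 0.238610
  V(2,+0) = exp(-r*dt) * [p_u*18.160882 + p_m*1.490000 + p_d*0.000000] = 3.892404
  V(2,+1) = exp(-r*dt) * [p_u*39.970787 + p_m*18.160882 + p_d*1.490000] = 18.649178
  V(2,+2) = exp(-r*dt) * [p_u*68.503886 + p_m*39.970787 + p_d*18.160882] = 40.459002
  V(1,-1) = exp(-r*dt) * [p_u*3.892404 + p_m*0.238610 + p_d*0.000000] = 0.780928
  V(1,+0) = exp(-r*dt) * [p_u*18.649178 + p_m*3.892404 + p_d*0.238610] = 5.597911
  V(1,+1) = exp(-r*dt) * [p_u*40.459002 + p_m*18.649178 + p_d*3.892404] = 19.458506
  V(0,+0) = exp(-r*dt) * [p_u*19.458506 + p_m*5.597911 + p_d*0.780928] = 6.946206


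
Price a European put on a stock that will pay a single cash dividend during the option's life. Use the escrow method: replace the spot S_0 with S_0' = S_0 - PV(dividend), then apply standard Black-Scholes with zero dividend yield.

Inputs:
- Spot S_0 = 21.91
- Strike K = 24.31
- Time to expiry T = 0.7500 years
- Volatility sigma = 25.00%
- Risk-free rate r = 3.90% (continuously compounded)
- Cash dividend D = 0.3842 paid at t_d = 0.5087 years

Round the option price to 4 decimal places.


PV(D) = D * exp(-r * t_d) = 0.3842 * 0.98035620 = 0.37665285
S_0' = S_0 - PV(D) = 21.9100 - 0.37665285 = 21.53334715
d1 = (ln(S_0'/K) + (r + sigma^2/2)*T) / (sigma*sqrt(T)) = -0.31683839
d2 = d1 - sigma*sqrt(T) = -0.53334475
exp(-rT) = 0.97117364
N(-d1) = 0.62431689; N(-d2) = 0.70310252
P = K * exp(-rT) * N(-d2) - S_0' * N(-d1) = 24.3100 * 0.97117364 * 0.70310252 - 21.53334715 * 0.62431689 = 3.1561

Answer: Price = 3.1561


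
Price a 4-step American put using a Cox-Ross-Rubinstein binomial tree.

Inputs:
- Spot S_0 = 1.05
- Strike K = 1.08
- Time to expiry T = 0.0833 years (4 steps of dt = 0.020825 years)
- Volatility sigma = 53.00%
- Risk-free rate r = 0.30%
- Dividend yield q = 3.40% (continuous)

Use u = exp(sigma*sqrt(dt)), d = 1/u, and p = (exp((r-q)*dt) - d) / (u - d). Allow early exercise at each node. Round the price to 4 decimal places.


Answer: Price = V(0,0) = 0.0831

Derivation:
dt = T/N = 0.020825
u = exp(sigma*sqrt(dt)) = 1.079484; d = 1/u = 0.926368
p = (exp((r-q)*dt) - d) / (u - d) = 0.476674
Discount per step: exp(-r*dt) = 0.999938
Stock lattice S(k, i) with i counting down-moves:
  k=0: S(0,0) = 1.0500
  k=1: S(1,0) = 1.1335; S(1,1) = 0.9727
  k=2: S(2,0) = 1.2236; S(2,1) = 1.0500; S(2,2) = 0.9011
  k=3: S(3,0) = 1.3208; S(3,1) = 1.1335; S(3,2) = 0.9727; S(3,3) = 0.8347
  k=4: S(4,0) = 1.4258; S(4,1) = 1.2236; S(4,2) = 1.0500; S(4,3) = 0.9011; S(4,4) = 0.7733
Terminal payoffs V(N, i) = max(K - S_T, 0):
  V(4,0) = 0.000000; V(4,1) = 0.000000; V(4,2) = 0.030000; V(4,3) = 0.178934; V(4,4) = 0.306743
Backward induction: V(k, i) = exp(-r*dt) * [p * V(k+1, i) + (1-p) * V(k+1, i+1)]; then take max(V_cont, immediate exercise) for American.
  V(3,0) = exp(-r*dt) * [p*0.000000 + (1-p)*0.000000] = 0.000000; exercise = 0.000000; V(3,0) = max -> 0.000000
  V(3,1) = exp(-r*dt) * [p*0.000000 + (1-p)*0.030000] = 0.015699; exercise = 0.000000; V(3,1) = max -> 0.015699
  V(3,2) = exp(-r*dt) * [p*0.030000 + (1-p)*0.178934] = 0.107934; exercise = 0.107313; V(3,2) = max -> 0.107934
  V(3,3) = exp(-r*dt) * [p*0.178934 + (1-p)*0.306743] = 0.245805; exercise = 0.245281; V(3,3) = max -> 0.245805
  V(2,0) = exp(-r*dt) * [p*0.000000 + (1-p)*0.015699] = 0.008215; exercise = 0.000000; V(2,0) = max -> 0.008215
  V(2,1) = exp(-r*dt) * [p*0.015699 + (1-p)*0.107934] = 0.063964; exercise = 0.030000; V(2,1) = max -> 0.063964
  V(2,2) = exp(-r*dt) * [p*0.107934 + (1-p)*0.245805] = 0.180074; exercise = 0.178934; V(2,2) = max -> 0.180074
  V(1,0) = exp(-r*dt) * [p*0.008215 + (1-p)*0.063964] = 0.037388; exercise = 0.000000; V(1,0) = max -> 0.037388
  V(1,1) = exp(-r*dt) * [p*0.063964 + (1-p)*0.180074] = 0.124720; exercise = 0.107313; V(1,1) = max -> 0.124720
  V(0,0) = exp(-r*dt) * [p*0.037388 + (1-p)*0.124720] = 0.083086; exercise = 0.030000; V(0,0) = max -> 0.083086


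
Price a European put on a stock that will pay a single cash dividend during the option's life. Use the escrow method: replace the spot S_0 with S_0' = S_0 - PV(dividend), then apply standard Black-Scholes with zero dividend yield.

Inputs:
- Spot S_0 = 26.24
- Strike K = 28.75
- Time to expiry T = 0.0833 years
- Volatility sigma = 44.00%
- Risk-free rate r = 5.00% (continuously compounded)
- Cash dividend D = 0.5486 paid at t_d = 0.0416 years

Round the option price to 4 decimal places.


Answer: Price = 3.3145

Derivation:
PV(D) = D * exp(-r * t_d) = 0.5486 * 0.99792216 = 0.54746010
S_0' = S_0 - PV(D) = 26.2400 - 0.54746010 = 25.69253990
d1 = (ln(S_0'/K) + (r + sigma^2/2)*T) / (sigma*sqrt(T)) = -0.78909638
d2 = d1 - sigma*sqrt(T) = -0.91608803
exp(-rT) = 0.99584366
N(-d1) = 0.78497216; N(-d2) = 0.82018964
P = K * exp(-rT) * N(-d2) - S_0' * N(-d1) = 28.7500 * 0.99584366 * 0.82018964 - 25.69253990 * 0.78497216 = 3.3145


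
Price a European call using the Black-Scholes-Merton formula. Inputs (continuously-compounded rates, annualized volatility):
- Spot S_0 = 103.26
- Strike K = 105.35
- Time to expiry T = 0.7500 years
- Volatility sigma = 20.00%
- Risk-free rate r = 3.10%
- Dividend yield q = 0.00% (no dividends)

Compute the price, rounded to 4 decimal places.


d1 = (ln(S/K) + (r - q + 0.5*sigma^2) * T) / (sigma * sqrt(T)) = 0.10514668
d2 = d1 - sigma * sqrt(T) = -0.06805840
exp(-rT) = 0.97701820; exp(-qT) = 1.00000000
C = S_0 * exp(-qT) * N(d1) - K * exp(-rT) * N(d2)
N(d1) = 0.54187029; N(d2) = 0.47286957
C = 103.2600 * 1.00000000 * 0.54187029 - 105.3500 * 0.97701820 * 0.47286957 = 7.2816

Answer: Price = 7.2816


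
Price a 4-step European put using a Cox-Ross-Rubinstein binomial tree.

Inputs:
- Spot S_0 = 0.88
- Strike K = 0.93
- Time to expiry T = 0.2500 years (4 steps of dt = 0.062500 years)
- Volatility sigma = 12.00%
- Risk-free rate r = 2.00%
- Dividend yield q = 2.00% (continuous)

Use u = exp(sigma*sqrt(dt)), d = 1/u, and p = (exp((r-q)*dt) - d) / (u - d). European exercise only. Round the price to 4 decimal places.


Answer: Price = V(0,0) = 0.0545

Derivation:
dt = T/N = 0.062500
u = exp(sigma*sqrt(dt)) = 1.030455; d = 1/u = 0.970446
p = (exp((r-q)*dt) - d) / (u - d) = 0.492501
Discount per step: exp(-r*dt) = 0.998751
Stock lattice S(k, i) with i counting down-moves:
  k=0: S(0,0) = 0.8800
  k=1: S(1,0) = 0.9068; S(1,1) = 0.8540
  k=2: S(2,0) = 0.9344; S(2,1) = 0.8800; S(2,2) = 0.8288
  k=3: S(3,0) = 0.9629; S(3,1) = 0.9068; S(3,2) = 0.8540; S(3,3) = 0.8043
  k=4: S(4,0) = 0.9922; S(4,1) = 0.9344; S(4,2) = 0.8800; S(4,3) = 0.8288; S(4,4) = 0.7805
Terminal payoffs V(N, i) = max(K - S_T, 0):
  V(4,0) = 0.000000; V(4,1) = 0.000000; V(4,2) = 0.050000; V(4,3) = 0.101247; V(4,4) = 0.149510
Backward induction: V(k, i) = exp(-r*dt) * [p * V(k+1, i) + (1-p) * V(k+1, i+1)].
  V(3,0) = exp(-r*dt) * [p*0.000000 + (1-p)*0.000000] = 0.000000
  V(3,1) = exp(-r*dt) * [p*0.000000 + (1-p)*0.050000] = 0.025343
  V(3,2) = exp(-r*dt) * [p*0.050000 + (1-p)*0.101247] = 0.075913
  V(3,3) = exp(-r*dt) * [p*0.101247 + (1-p)*0.149510] = 0.125583
  V(2,0) = exp(-r*dt) * [p*0.000000 + (1-p)*0.025343] = 0.012846
  V(2,1) = exp(-r*dt) * [p*0.025343 + (1-p)*0.075913] = 0.050944
  V(2,2) = exp(-r*dt) * [p*0.075913 + (1-p)*0.125583] = 0.100994
  V(1,0) = exp(-r*dt) * [p*0.012846 + (1-p)*0.050944] = 0.032140
  V(1,1) = exp(-r*dt) * [p*0.050944 + (1-p)*0.100994] = 0.076249
  V(0,0) = exp(-r*dt) * [p*0.032140 + (1-p)*0.076249] = 0.054457


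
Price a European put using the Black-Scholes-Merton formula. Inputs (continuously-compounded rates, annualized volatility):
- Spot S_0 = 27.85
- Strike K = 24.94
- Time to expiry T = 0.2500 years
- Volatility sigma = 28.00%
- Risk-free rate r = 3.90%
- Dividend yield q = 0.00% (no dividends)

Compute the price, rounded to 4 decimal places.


Answer: Price = 0.3975

Derivation:
d1 = (ln(S/K) + (r - q + 0.5*sigma^2) * T) / (sigma * sqrt(T)) = 0.92792876
d2 = d1 - sigma * sqrt(T) = 0.78792876
exp(-rT) = 0.99029738; exp(-qT) = 1.00000000
P = K * exp(-rT) * N(-d2) - S_0 * exp(-qT) * N(-d1)
N(-d1) = 0.17672226; N(-d2) = 0.21536919
P = 24.9400 * 0.99029738 * 0.21536919 - 27.8500 * 1.00000000 * 0.17672226 = 0.3975


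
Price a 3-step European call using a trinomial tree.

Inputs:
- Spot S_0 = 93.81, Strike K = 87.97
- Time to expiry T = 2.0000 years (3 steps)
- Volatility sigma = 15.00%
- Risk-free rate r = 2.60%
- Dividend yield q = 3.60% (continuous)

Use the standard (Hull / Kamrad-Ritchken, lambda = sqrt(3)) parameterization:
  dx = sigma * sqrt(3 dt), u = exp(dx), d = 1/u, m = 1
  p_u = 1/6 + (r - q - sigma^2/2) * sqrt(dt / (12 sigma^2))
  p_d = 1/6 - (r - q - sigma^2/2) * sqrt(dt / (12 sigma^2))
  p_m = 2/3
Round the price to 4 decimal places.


dt = T/N = 0.666667; dx = sigma*sqrt(3*dt) = 0.212132
u = exp(dx) = 1.236311; d = 1/u = 0.808858
p_u = 0.133276, p_m = 0.666667, p_d = 0.200058
Discount per step: exp(-r*dt) = 0.982816
Stock lattice S(k, j) with j the centered position index:
  k=0: S(0,+0) = 93.8100
  k=1: S(1,-1) = 75.8790; S(1,+0) = 93.8100; S(1,+1) = 115.9783
  k=2: S(2,-2) = 61.3753; S(2,-1) = 75.8790; S(2,+0) = 93.8100; S(2,+1) = 115.9783; S(2,+2) = 143.3853
  k=3: S(3,-3) = 49.6439; S(3,-2) = 61.3753; S(3,-1) = 75.8790; S(3,+0) = 93.8100; S(3,+1) = 115.9783; S(3,+2) = 143.3853; S(3,+3) = 177.2689
Terminal payoffs V(N, j) = max(S_T - K, 0):
  V(3,-3) = 0.000000; V(3,-2) = 0.000000; V(3,-1) = 0.000000; V(3,+0) = 5.840000; V(3,+1) = 28.008345; V(3,+2) = 55.415317; V(3,+3) = 89.298860
Backward induction: V(k, j) = exp(-r*dt) * [p_u * V(k+1, j+1) + p_m * V(k+1, j) + p_d * V(k+1, j-1)]
  V(2,-2) = exp(-r*dt) * [p_u*0.000000 + p_m*0.000000 + p_d*0.000000] = 0.000000
  V(2,-1) = exp(-r*dt) * [p_u*5.840000 + p_m*0.000000 + p_d*0.000000] = 0.764954
  V(2,+0) = exp(-r*dt) * [p_u*28.008345 + p_m*5.840000 + p_d*0.000000] = 7.495112
  V(2,+1) = exp(-r*dt) * [p_u*55.415317 + p_m*28.008345 + p_d*5.840000] = 26.758220
  V(2,+2) = exp(-r*dt) * [p_u*89.298860 + p_m*55.415317 + p_d*28.008345] = 53.512548
  V(1,-1) = exp(-r*dt) * [p_u*7.495112 + p_m*0.764954 + p_d*0.000000] = 1.482956
  V(1,+0) = exp(-r*dt) * [p_u*26.758220 + p_m*7.495112 + p_d*0.764954] = 8.566217
  V(1,+1) = exp(-r*dt) * [p_u*53.512548 + p_m*26.758220 + p_d*7.495112] = 26.015319
  V(0,+0) = exp(-r*dt) * [p_u*26.015319 + p_m*8.566217 + p_d*1.482956] = 9.311880

Answer: Price = V(0,0) = 9.3119


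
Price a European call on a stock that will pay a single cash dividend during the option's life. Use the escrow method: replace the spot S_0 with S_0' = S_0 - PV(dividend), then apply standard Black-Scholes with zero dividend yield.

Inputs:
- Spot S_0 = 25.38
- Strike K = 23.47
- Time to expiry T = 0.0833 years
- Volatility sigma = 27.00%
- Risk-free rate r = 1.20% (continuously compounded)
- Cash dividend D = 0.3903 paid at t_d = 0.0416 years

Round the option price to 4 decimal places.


PV(D) = D * exp(-r * t_d) = 0.3903 * 0.99950092 = 0.39010521
S_0' = S_0 - PV(D) = 25.3800 - 0.39010521 = 24.98989479
d1 = (ln(S_0'/K) + (r + sigma^2/2)*T) / (sigma*sqrt(T)) = 0.85701580
d2 = d1 - sigma*sqrt(T) = 0.77908910
exp(-rT) = 0.99900090
N(d1) = 0.80428192; N(d2) = 0.78203639
C = S_0' * N(d1) - K * exp(-rT) * N(d2) = 24.98989479 * 0.80428192 - 23.4700 * 0.99900090 * 0.78203639 = 1.7629

Answer: Price = 1.7629


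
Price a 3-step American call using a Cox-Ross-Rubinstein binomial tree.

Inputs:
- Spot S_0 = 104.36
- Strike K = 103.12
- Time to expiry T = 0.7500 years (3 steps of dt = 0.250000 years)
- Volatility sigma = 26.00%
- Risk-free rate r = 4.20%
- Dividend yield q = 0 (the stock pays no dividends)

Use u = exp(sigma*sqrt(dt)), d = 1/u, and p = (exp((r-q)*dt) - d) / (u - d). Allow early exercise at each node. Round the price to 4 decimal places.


dt = T/N = 0.250000
u = exp(sigma*sqrt(dt)) = 1.138828; d = 1/u = 0.878095
p = (exp((r-q)*dt) - d) / (u - d) = 0.508029
Discount per step: exp(-r*dt) = 0.989555
Stock lattice S(k, i) with i counting down-moves:
  k=0: S(0,0) = 104.3600
  k=1: S(1,0) = 118.8481; S(1,1) = 91.6380
  k=2: S(2,0) = 135.3476; S(2,1) = 104.3600; S(2,2) = 80.4669
  k=3: S(3,0) = 154.1377; S(3,1) = 118.8481; S(3,2) = 91.6380; S(3,3) = 70.6577
Terminal payoffs V(N, i) = max(S_T - K, 0):
  V(3,0) = 51.017716; V(3,1) = 15.728130; V(3,2) = 0.000000; V(3,3) = 0.000000
Backward induction: V(k, i) = exp(-r*dt) * [p * V(k+1, i) + (1-p) * V(k+1, i+1)]; then take max(V_cont, immediate exercise) for American.
  V(2,0) = exp(-r*dt) * [p*51.017716 + (1-p)*15.728130] = 33.304719; exercise = 32.227624; V(2,0) = max -> 33.304719
  V(2,1) = exp(-r*dt) * [p*15.728130 + (1-p)*0.000000] = 7.906886; exercise = 1.240000; V(2,1) = max -> 7.906886
  V(2,2) = exp(-r*dt) * [p*0.000000 + (1-p)*0.000000] = 0.000000; exercise = 0.000000; V(2,2) = max -> 0.000000
  V(1,0) = exp(-r*dt) * [p*33.304719 + (1-p)*7.906886] = 20.592361; exercise = 15.728130; V(1,0) = max -> 20.592361
  V(1,1) = exp(-r*dt) * [p*7.906886 + (1-p)*0.000000] = 3.974970; exercise = 0.000000; V(1,1) = max -> 3.974970
  V(0,0) = exp(-r*dt) * [p*20.592361 + (1-p)*3.974970] = 12.287388; exercise = 1.240000; V(0,0) = max -> 12.287388

Answer: Price = V(0,0) = 12.2874


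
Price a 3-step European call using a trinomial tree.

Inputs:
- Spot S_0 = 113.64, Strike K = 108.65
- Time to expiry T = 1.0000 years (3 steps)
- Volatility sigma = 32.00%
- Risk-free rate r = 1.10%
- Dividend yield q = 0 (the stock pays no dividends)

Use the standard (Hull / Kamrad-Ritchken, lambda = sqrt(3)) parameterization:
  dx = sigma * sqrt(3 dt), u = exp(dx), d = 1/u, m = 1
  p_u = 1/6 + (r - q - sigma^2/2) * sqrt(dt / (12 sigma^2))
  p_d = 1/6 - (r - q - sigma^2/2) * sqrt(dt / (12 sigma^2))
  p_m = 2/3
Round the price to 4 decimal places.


Answer: Price = V(0,0) = 16.8282

Derivation:
dt = T/N = 0.333333; dx = sigma*sqrt(3*dt) = 0.320000
u = exp(dx) = 1.377128; d = 1/u = 0.726149
p_u = 0.145729, p_m = 0.666667, p_d = 0.187604
Discount per step: exp(-r*dt) = 0.996340
Stock lattice S(k, j) with j the centered position index:
  k=0: S(0,+0) = 113.6400
  k=1: S(1,-1) = 82.5196; S(1,+0) = 113.6400; S(1,+1) = 156.4968
  k=2: S(2,-2) = 59.9215; S(2,-1) = 82.5196; S(2,+0) = 113.6400; S(2,+1) = 156.4968; S(2,+2) = 215.5161
  k=3: S(3,-3) = 43.5119; S(3,-2) = 59.9215; S(3,-1) = 82.5196; S(3,+0) = 113.6400; S(3,+1) = 156.4968; S(3,+2) = 215.5161; S(3,+3) = 296.7932
Terminal payoffs V(N, j) = max(S_T - K, 0):
  V(3,-3) = 0.000000; V(3,-2) = 0.000000; V(3,-1) = 0.000000; V(3,+0) = 4.990000; V(3,+1) = 47.846799; V(3,+2) = 106.866087; V(3,+3) = 188.143187
Backward induction: V(k, j) = exp(-r*dt) * [p_u * V(k+1, j+1) + p_m * V(k+1, j) + p_d * V(k+1, j-1)]
  V(2,-2) = exp(-r*dt) * [p_u*0.000000 + p_m*0.000000 + p_d*0.000000] = 0.000000
  V(2,-1) = exp(-r*dt) * [p_u*4.990000 + p_m*0.000000 + p_d*0.000000] = 0.724527
  V(2,+0) = exp(-r*dt) * [p_u*47.846799 + p_m*4.990000 + p_d*0.000000] = 10.261646
  V(2,+1) = exp(-r*dt) * [p_u*106.866087 + p_m*47.846799 + p_d*4.990000] = 48.230347
  V(2,+2) = exp(-r*dt) * [p_u*188.143187 + p_m*106.866087 + p_d*47.846799] = 107.244316
  V(1,-1) = exp(-r*dt) * [p_u*10.261646 + p_m*0.724527 + p_d*0.000000] = 1.971198
  V(1,+0) = exp(-r*dt) * [p_u*48.230347 + p_m*10.261646 + p_d*0.724527] = 13.954330
  V(1,+1) = exp(-r*dt) * [p_u*107.244316 + p_m*48.230347 + p_d*10.261646] = 49.525391
  V(0,+0) = exp(-r*dt) * [p_u*49.525391 + p_m*13.954330 + p_d*1.971198] = 16.828169


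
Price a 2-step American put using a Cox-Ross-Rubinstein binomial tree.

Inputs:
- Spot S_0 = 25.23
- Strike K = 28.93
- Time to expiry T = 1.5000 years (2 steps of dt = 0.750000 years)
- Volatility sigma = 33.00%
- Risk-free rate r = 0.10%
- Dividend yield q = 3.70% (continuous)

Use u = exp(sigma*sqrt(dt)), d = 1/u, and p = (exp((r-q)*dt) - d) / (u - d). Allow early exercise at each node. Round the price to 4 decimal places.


dt = T/N = 0.750000
u = exp(sigma*sqrt(dt)) = 1.330811; d = 1/u = 0.751422
p = (exp((r-q)*dt) - d) / (u - d) = 0.383058
Discount per step: exp(-r*dt) = 0.999250
Stock lattice S(k, i) with i counting down-moves:
  k=0: S(0,0) = 25.2300
  k=1: S(1,0) = 33.5764; S(1,1) = 18.9584
  k=2: S(2,0) = 44.6838; S(2,1) = 25.2300; S(2,2) = 14.2457
Terminal payoffs V(N, i) = max(K - S_T, 0):
  V(2,0) = 0.000000; V(2,1) = 3.700000; V(2,2) = 14.684273
Backward induction: V(k, i) = exp(-r*dt) * [p * V(k+1, i) + (1-p) * V(k+1, i+1)]; then take max(V_cont, immediate exercise) for American.
  V(1,0) = exp(-r*dt) * [p*0.000000 + (1-p)*3.700000] = 2.280974; exercise = 0.000000; V(1,0) = max -> 2.280974
  V(1,1) = exp(-r*dt) * [p*3.700000 + (1-p)*14.684273] = 10.468806; exercise = 9.971633; V(1,1) = max -> 10.468806
  V(0,0) = exp(-r*dt) * [p*2.280974 + (1-p)*10.468806] = 7.326895; exercise = 3.700000; V(0,0) = max -> 7.326895

Answer: Price = V(0,0) = 7.3269


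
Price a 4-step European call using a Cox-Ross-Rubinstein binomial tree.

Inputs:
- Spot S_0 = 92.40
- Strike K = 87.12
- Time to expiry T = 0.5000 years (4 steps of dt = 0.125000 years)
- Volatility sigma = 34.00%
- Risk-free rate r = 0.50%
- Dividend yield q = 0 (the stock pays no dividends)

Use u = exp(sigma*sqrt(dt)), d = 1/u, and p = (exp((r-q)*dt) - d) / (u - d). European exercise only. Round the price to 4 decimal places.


Answer: Price = V(0,0) = 11.8144

Derivation:
dt = T/N = 0.125000
u = exp(sigma*sqrt(dt)) = 1.127732; d = 1/u = 0.886736
p = (exp((r-q)*dt) - d) / (u - d) = 0.472578
Discount per step: exp(-r*dt) = 0.999375
Stock lattice S(k, i) with i counting down-moves:
  k=0: S(0,0) = 92.4000
  k=1: S(1,0) = 104.2024; S(1,1) = 81.9344
  k=2: S(2,0) = 117.5123; S(2,1) = 92.4000; S(2,2) = 72.6542
  k=3: S(3,0) = 132.5224; S(3,1) = 104.2024; S(3,2) = 81.9344; S(3,3) = 64.4250
  k=4: S(4,0) = 149.4497; S(4,1) = 117.5123; S(4,2) = 92.4000; S(4,3) = 72.6542; S(4,4) = 57.1280
Terminal payoffs V(N, i) = max(S_T - K, 0):
  V(4,0) = 62.329656; V(4,1) = 30.392332; V(4,2) = 5.280000; V(4,3) = 0.000000; V(4,4) = 0.000000
Backward induction: V(k, i) = exp(-r*dt) * [p * V(k+1, i) + (1-p) * V(k+1, i+1)].
  V(3,0) = exp(-r*dt) * [p*62.329656 + (1-p)*30.392332] = 45.456800
  V(3,1) = exp(-r*dt) * [p*30.392332 + (1-p)*5.280000] = 17.136830
  V(3,2) = exp(-r*dt) * [p*5.280000 + (1-p)*0.000000] = 2.493654
  V(3,3) = exp(-r*dt) * [p*0.000000 + (1-p)*0.000000] = 0.000000
  V(2,0) = exp(-r*dt) * [p*45.456800 + (1-p)*17.136830] = 30.501164
  V(2,1) = exp(-r*dt) * [p*17.136830 + (1-p)*2.493654] = 9.407820
  V(2,2) = exp(-r*dt) * [p*2.493654 + (1-p)*0.000000] = 1.177711
  V(1,0) = exp(-r*dt) * [p*30.501164 + (1-p)*9.407820] = 19.363971
  V(1,1) = exp(-r*dt) * [p*9.407820 + (1-p)*1.177711] = 5.063916
  V(0,0) = exp(-r*dt) * [p*19.363971 + (1-p)*5.063916] = 11.814425


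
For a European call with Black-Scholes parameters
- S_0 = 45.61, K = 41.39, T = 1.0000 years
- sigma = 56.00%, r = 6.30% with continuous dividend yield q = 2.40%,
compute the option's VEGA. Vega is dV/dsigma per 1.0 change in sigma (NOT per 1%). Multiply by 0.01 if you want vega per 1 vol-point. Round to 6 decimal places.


d1 = 0.5230137231; d2 = -0.0369862769
phi(d1) = 0.3479452252; exp(-qT) = 0.9762857098; exp(-rT) = 0.9389434737
Vega = S * exp(-qT) * phi(d1) * sqrt(T) = 45.6100 * 0.9762857098 * 0.3479452252 * 1.0000000000 = 15.493441

Answer: Vega = 15.493441


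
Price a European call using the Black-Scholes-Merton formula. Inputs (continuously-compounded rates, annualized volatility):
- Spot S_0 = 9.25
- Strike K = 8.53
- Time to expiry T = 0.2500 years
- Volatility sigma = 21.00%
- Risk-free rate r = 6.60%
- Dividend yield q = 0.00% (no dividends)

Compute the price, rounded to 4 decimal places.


Answer: Price = 0.9476

Derivation:
d1 = (ln(S/K) + (r - q + 0.5*sigma^2) * T) / (sigma * sqrt(T)) = 0.98139705
d2 = d1 - sigma * sqrt(T) = 0.87639705
exp(-rT) = 0.98363538; exp(-qT) = 1.00000000
C = S_0 * exp(-qT) * N(d1) - K * exp(-rT) * N(d2)
N(d1) = 0.83680151; N(d2) = 0.80959289
C = 9.2500 * 1.00000000 * 0.83680151 - 8.5300 * 0.98363538 * 0.80959289 = 0.9476


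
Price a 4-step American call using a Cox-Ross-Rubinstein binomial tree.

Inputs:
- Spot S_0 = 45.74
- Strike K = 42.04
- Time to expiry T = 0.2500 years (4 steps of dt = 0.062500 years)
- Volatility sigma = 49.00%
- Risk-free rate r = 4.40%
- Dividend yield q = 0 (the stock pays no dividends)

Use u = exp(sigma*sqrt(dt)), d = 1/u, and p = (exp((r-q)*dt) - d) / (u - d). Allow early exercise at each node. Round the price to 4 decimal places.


dt = T/N = 0.062500
u = exp(sigma*sqrt(dt)) = 1.130319; d = 1/u = 0.884706
p = (exp((r-q)*dt) - d) / (u - d) = 0.480625
Discount per step: exp(-r*dt) = 0.997254
Stock lattice S(k, i) with i counting down-moves:
  k=0: S(0,0) = 45.7400
  k=1: S(1,0) = 51.7008; S(1,1) = 40.4664
  k=2: S(2,0) = 58.4384; S(2,1) = 45.7400; S(2,2) = 35.8009
  k=3: S(3,0) = 66.0540; S(3,1) = 51.7008; S(3,2) = 40.4664; S(3,3) = 31.6733
  k=4: S(4,0) = 74.6621; S(4,1) = 58.4384; S(4,2) = 45.7400; S(4,3) = 35.8009; S(4,4) = 28.0215
Terminal payoffs V(N, i) = max(S_T - K, 0):
  V(4,0) = 32.622144; V(4,1) = 16.398399; V(4,2) = 3.700000; V(4,3) = 0.000000; V(4,4) = 0.000000
Backward induction: V(k, i) = exp(-r*dt) * [p * V(k+1, i) + (1-p) * V(k+1, i+1)]; then take max(V_cont, immediate exercise) for American.
  V(3,0) = exp(-r*dt) * [p*32.622144 + (1-p)*16.398399] = 24.129491; exercise = 24.014040; V(3,0) = max -> 24.129491
  V(3,1) = exp(-r*dt) * [p*16.398399 + (1-p)*3.700000] = 9.776248; exercise = 9.660797; V(3,1) = max -> 9.776248
  V(3,2) = exp(-r*dt) * [p*3.700000 + (1-p)*0.000000] = 1.773429; exercise = 0.000000; V(3,2) = max -> 1.773429
  V(3,3) = exp(-r*dt) * [p*0.000000 + (1-p)*0.000000] = 0.000000; exercise = 0.000000; V(3,3) = max -> 0.000000
  V(2,0) = exp(-r*dt) * [p*24.129491 + (1-p)*9.776248] = 16.628984; exercise = 16.398399; V(2,0) = max -> 16.628984
  V(2,1) = exp(-r*dt) * [p*9.776248 + (1-p)*1.773429] = 5.604352; exercise = 3.700000; V(2,1) = max -> 5.604352
  V(2,2) = exp(-r*dt) * [p*1.773429 + (1-p)*0.000000] = 0.850014; exercise = 0.000000; V(2,2) = max -> 0.850014
  V(1,0) = exp(-r*dt) * [p*16.628984 + (1-p)*5.604352] = 10.873125; exercise = 9.660797; V(1,0) = max -> 10.873125
  V(1,1) = exp(-r*dt) * [p*5.604352 + (1-p)*0.850014] = 3.126458; exercise = 0.000000; V(1,1) = max -> 3.126458
  V(0,0) = exp(-r*dt) * [p*10.873125 + (1-p)*3.126458] = 6.830890; exercise = 3.700000; V(0,0) = max -> 6.830890

Answer: Price = V(0,0) = 6.8309


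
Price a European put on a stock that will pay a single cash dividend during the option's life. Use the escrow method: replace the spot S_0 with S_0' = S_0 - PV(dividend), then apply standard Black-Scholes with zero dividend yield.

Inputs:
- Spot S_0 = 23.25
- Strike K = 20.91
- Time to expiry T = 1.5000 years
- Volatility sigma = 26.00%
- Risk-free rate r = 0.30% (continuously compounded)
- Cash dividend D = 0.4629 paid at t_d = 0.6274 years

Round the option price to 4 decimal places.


Answer: Price = 1.8817

Derivation:
PV(D) = D * exp(-r * t_d) = 0.4629 * 0.99811957 = 0.46202955
S_0' = S_0 - PV(D) = 23.2500 - 0.46202955 = 22.78797045
d1 = (ln(S_0'/K) + (r + sigma^2/2)*T) / (sigma*sqrt(T)) = 0.44343701
d2 = d1 - sigma*sqrt(T) = 0.12500334
exp(-rT) = 0.99551011
N(-d1) = 0.32872484; N(-d2) = 0.45026045
P = K * exp(-rT) * N(-d2) - S_0' * N(-d1) = 20.9100 * 0.99551011 * 0.45026045 - 22.78797045 * 0.32872484 = 1.8817


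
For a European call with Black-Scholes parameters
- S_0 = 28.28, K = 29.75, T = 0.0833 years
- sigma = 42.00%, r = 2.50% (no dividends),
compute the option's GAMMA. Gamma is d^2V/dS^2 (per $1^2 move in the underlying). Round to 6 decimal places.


Answer: Gamma = 0.109830

Derivation:
d1 = -0.3402488641; d2 = -0.4614681695
phi(d1) = 0.3765052913; exp(-qT) = 1.0000000000; exp(-rT) = 0.9979196669
Gamma = exp(-qT) * phi(d1) / (S * sigma * sqrt(T)) = 1.0000000000 * 0.3765052913 / (28.2800 * 0.4200 * 0.2886173938) = 0.109830


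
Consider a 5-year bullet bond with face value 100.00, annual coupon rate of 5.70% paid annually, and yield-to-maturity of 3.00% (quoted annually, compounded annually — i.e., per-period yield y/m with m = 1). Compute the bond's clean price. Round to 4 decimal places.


Answer: Price = 112.3652

Derivation:
Coupon per period c = face * coupon_rate / m = 5.700000
Periods per year m = 1; per-period yield y/m = 0.030000
Number of cashflows N = 5
Cashflows (t years, CF_t, discount factor 1/(1+y/m)^(m*t), PV):
  t = 1.0000: CF_t = 5.700000, DF = 0.970874, PV = 5.533981
  t = 2.0000: CF_t = 5.700000, DF = 0.942596, PV = 5.372797
  t = 3.0000: CF_t = 5.700000, DF = 0.915142, PV = 5.216307
  t = 4.0000: CF_t = 5.700000, DF = 0.888487, PV = 5.064376
  t = 5.0000: CF_t = 105.700000, DF = 0.862609, PV = 91.177749
Price P = sum_t PV_t = 112.365209


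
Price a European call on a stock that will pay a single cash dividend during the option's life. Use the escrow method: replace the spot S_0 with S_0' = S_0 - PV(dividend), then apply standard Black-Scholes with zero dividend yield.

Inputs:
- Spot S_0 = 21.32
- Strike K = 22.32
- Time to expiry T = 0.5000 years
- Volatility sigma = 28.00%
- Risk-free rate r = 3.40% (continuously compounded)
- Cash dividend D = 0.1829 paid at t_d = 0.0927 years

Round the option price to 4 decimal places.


Answer: Price = 1.3258

Derivation:
PV(D) = D * exp(-r * t_d) = 0.1829 * 0.99685316 = 0.18232444
S_0' = S_0 - PV(D) = 21.3200 - 0.18232444 = 21.13767556
d1 = (ln(S_0'/K) + (r + sigma^2/2)*T) / (sigma*sqrt(T)) = -0.09003549
d2 = d1 - sigma*sqrt(T) = -0.28802539
exp(-rT) = 0.98314368
N(d1) = 0.46412951; N(d2) = 0.38666365
C = S_0' * N(d1) - K * exp(-rT) * N(d2) = 21.13767556 * 0.46412951 - 22.3200 * 0.98314368 * 0.38666365 = 1.3258


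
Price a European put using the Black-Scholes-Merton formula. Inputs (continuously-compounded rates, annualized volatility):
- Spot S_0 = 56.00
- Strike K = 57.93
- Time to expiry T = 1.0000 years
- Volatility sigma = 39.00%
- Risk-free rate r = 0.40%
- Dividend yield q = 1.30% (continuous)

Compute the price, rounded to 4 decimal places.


d1 = (ln(S/K) + (r - q + 0.5*sigma^2) * T) / (sigma * sqrt(T)) = 0.08504181
d2 = d1 - sigma * sqrt(T) = -0.30495819
exp(-rT) = 0.99600799; exp(-qT) = 0.98708414
P = K * exp(-rT) * N(-d2) - S_0 * exp(-qT) * N(-d1)
N(-d1) = 0.46611408; N(-d2) = 0.61980100
P = 57.9300 * 0.99600799 * 0.61980100 - 56.0000 * 0.98708414 * 0.46611408 = 9.9965

Answer: Price = 9.9965


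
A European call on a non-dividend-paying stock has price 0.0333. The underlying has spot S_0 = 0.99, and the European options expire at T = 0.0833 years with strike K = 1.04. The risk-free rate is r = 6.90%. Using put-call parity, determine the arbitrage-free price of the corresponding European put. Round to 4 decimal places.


Put-call parity: C - P = S_0 * exp(-qT) - K * exp(-rT).
S_0 * exp(-qT) = 0.9900 * 1.00000000 = 0.99000000
K * exp(-rT) = 1.0400 * 0.99426879 = 1.03403954
P = C - S*exp(-qT) + K*exp(-rT)
P = 0.0333 - 0.99000000 + 1.03403954 = 0.0773

Answer: Put price = 0.0773


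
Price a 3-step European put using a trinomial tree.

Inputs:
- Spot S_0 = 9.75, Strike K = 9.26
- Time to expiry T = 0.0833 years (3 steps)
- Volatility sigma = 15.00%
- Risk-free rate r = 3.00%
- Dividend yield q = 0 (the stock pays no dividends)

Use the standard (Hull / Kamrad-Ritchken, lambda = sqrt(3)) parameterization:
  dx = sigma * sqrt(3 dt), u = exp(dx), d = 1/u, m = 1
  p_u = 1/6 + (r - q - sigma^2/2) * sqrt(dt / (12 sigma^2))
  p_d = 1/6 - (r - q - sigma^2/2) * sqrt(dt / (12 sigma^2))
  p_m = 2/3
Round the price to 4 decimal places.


Answer: Price = V(0,0) = 0.0193

Derivation:
dt = T/N = 0.027767; dx = sigma*sqrt(3*dt) = 0.043293
u = exp(dx) = 1.044243; d = 1/u = 0.957631
p_u = 0.172680, p_m = 0.666667, p_d = 0.160654
Discount per step: exp(-r*dt) = 0.999167
Stock lattice S(k, j) with j the centered position index:
  k=0: S(0,+0) = 9.7500
  k=1: S(1,-1) = 9.3369; S(1,+0) = 9.7500; S(1,+1) = 10.1814
  k=2: S(2,-2) = 8.9413; S(2,-1) = 9.3369; S(2,+0) = 9.7500; S(2,+1) = 10.1814; S(2,+2) = 10.6318
  k=3: S(3,-3) = 8.5625; S(3,-2) = 8.9413; S(3,-1) = 9.3369; S(3,+0) = 9.7500; S(3,+1) = 10.1814; S(3,+2) = 10.6318; S(3,+3) = 11.1022
Terminal payoffs V(N, j) = max(K - S_T, 0):
  V(3,-3) = 0.697524; V(3,-2) = 0.318690; V(3,-1) = 0.000000; V(3,+0) = 0.000000; V(3,+1) = 0.000000; V(3,+2) = 0.000000; V(3,+3) = 0.000000
Backward induction: V(k, j) = exp(-r*dt) * [p_u * V(k+1, j+1) + p_m * V(k+1, j) + p_d * V(k+1, j-1)]
  V(2,-2) = exp(-r*dt) * [p_u*0.000000 + p_m*0.318690 + p_d*0.697524] = 0.324250
  V(2,-1) = exp(-r*dt) * [p_u*0.000000 + p_m*0.000000 + p_d*0.318690] = 0.051156
  V(2,+0) = exp(-r*dt) * [p_u*0.000000 + p_m*0.000000 + p_d*0.000000] = 0.000000
  V(2,+1) = exp(-r*dt) * [p_u*0.000000 + p_m*0.000000 + p_d*0.000000] = 0.000000
  V(2,+2) = exp(-r*dt) * [p_u*0.000000 + p_m*0.000000 + p_d*0.000000] = 0.000000
  V(1,-1) = exp(-r*dt) * [p_u*0.000000 + p_m*0.051156 + p_d*0.324250] = 0.086124
  V(1,+0) = exp(-r*dt) * [p_u*0.000000 + p_m*0.000000 + p_d*0.051156] = 0.008212
  V(1,+1) = exp(-r*dt) * [p_u*0.000000 + p_m*0.000000 + p_d*0.000000] = 0.000000
  V(0,+0) = exp(-r*dt) * [p_u*0.000000 + p_m*0.008212 + p_d*0.086124] = 0.019295


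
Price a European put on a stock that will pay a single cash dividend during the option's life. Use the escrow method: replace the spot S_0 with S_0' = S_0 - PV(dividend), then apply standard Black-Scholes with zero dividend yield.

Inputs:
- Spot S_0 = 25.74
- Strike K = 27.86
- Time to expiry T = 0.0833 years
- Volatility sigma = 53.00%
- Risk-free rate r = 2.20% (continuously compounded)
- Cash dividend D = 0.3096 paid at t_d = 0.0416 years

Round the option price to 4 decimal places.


PV(D) = D * exp(-r * t_d) = 0.3096 * 0.99908522 = 0.30931678
S_0' = S_0 - PV(D) = 25.7400 - 0.30931678 = 25.43068322
d1 = (ln(S_0'/K) + (r + sigma^2/2)*T) / (sigma*sqrt(T)) = -0.50797444
d2 = d1 - sigma*sqrt(T) = -0.66094166
exp(-rT) = 0.99816908
N(-d1) = 0.69426437; N(-d2) = 0.74567514
P = K * exp(-rT) * N(-d2) - S_0' * N(-d1) = 27.8600 * 0.99816908 * 0.74567514 - 25.43068322 * 0.69426437 = 3.0809

Answer: Price = 3.0809


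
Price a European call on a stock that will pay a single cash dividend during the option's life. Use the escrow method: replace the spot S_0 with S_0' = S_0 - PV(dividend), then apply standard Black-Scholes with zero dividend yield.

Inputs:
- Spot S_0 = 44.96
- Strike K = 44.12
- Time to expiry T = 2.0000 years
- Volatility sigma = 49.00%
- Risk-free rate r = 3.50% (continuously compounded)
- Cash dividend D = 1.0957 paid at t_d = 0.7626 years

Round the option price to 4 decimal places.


PV(D) = D * exp(-r * t_d) = 1.0957 * 0.97366206 = 1.06684152
S_0' = S_0 - PV(D) = 44.9600 - 1.06684152 = 43.89315848
d1 = (ln(S_0'/K) + (r + sigma^2/2)*T) / (sigma*sqrt(T)) = 0.44005892
d2 = d1 - sigma*sqrt(T) = -0.25290573
exp(-rT) = 0.93239382
N(d1) = 0.67005278; N(d2) = 0.40017053
C = S_0' * N(d1) - K * exp(-rT) * N(d2) = 43.89315848 * 0.67005278 - 44.1200 * 0.93239382 * 0.40017053 = 12.9488

Answer: Price = 12.9488


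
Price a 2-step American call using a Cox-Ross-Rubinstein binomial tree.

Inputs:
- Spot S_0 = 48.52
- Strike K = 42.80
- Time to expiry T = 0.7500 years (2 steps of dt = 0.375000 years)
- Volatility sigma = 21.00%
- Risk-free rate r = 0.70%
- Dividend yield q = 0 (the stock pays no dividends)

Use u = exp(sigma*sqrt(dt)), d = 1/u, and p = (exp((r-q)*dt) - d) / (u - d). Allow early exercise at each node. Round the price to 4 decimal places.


Answer: Price = V(0,0) = 7.3758

Derivation:
dt = T/N = 0.375000
u = exp(sigma*sqrt(dt)) = 1.137233; d = 1/u = 0.879327
p = (exp((r-q)*dt) - d) / (u - d) = 0.478086
Discount per step: exp(-r*dt) = 0.997378
Stock lattice S(k, i) with i counting down-moves:
  k=0: S(0,0) = 48.5200
  k=1: S(1,0) = 55.1786; S(1,1) = 42.6650
  k=2: S(2,0) = 62.7509; S(2,1) = 48.5200; S(2,2) = 37.5165
Terminal payoffs V(N, i) = max(S_T - K, 0):
  V(2,0) = 19.950874; V(2,1) = 5.720000; V(2,2) = 0.000000
Backward induction: V(k, i) = exp(-r*dt) * [p * V(k+1, i) + (1-p) * V(k+1, i+1)]; then take max(V_cont, immediate exercise) for American.
  V(1,0) = exp(-r*dt) * [p*19.950874 + (1-p)*5.720000] = 12.490753; exercise = 12.378550; V(1,0) = max -> 12.490753
  V(1,1) = exp(-r*dt) * [p*5.720000 + (1-p)*0.000000] = 2.727484; exercise = 0.000000; V(1,1) = max -> 2.727484
  V(0,0) = exp(-r*dt) * [p*12.490753 + (1-p)*2.727484] = 7.375781; exercise = 5.720000; V(0,0) = max -> 7.375781


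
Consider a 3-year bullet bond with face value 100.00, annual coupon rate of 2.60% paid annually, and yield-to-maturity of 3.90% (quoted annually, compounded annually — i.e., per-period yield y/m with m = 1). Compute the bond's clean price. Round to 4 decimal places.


Coupon per period c = face * coupon_rate / m = 2.600000
Periods per year m = 1; per-period yield y/m = 0.039000
Number of cashflows N = 3
Cashflows (t years, CF_t, discount factor 1/(1+y/m)^(m*t), PV):
  t = 1.0000: CF_t = 2.600000, DF = 0.962464, PV = 2.502406
  t = 2.0000: CF_t = 2.600000, DF = 0.926337, PV = 2.408476
  t = 3.0000: CF_t = 102.600000, DF = 0.891566, PV = 91.474642
Price P = sum_t PV_t = 96.385524

Answer: Price = 96.3855


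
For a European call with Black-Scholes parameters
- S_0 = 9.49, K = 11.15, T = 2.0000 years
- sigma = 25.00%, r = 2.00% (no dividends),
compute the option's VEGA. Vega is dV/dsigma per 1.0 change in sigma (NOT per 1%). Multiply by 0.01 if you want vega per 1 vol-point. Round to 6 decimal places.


d1 = -0.1660311762; d2 = -0.5195845668
phi(d1) = 0.3934813101; exp(-qT) = 1.0000000000; exp(-rT) = 0.9607894392
Vega = S * exp(-qT) * phi(d1) * sqrt(T) = 9.4900 * 1.0000000000 * 0.3934813101 * 1.4142135624 = 5.280868

Answer: Vega = 5.280868


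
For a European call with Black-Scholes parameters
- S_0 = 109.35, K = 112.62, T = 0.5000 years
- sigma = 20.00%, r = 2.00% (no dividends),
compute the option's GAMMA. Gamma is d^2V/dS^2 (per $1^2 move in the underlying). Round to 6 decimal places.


d1 = -0.0669317065; d2 = -0.2083530627
phi(d1) = 0.3980496790; exp(-qT) = 1.0000000000; exp(-rT) = 0.9900498337
Gamma = exp(-qT) * phi(d1) / (S * sigma * sqrt(T)) = 1.0000000000 * 0.3980496790 / (109.3500 * 0.2000 * 0.7071067812) = 0.025740

Answer: Gamma = 0.025740


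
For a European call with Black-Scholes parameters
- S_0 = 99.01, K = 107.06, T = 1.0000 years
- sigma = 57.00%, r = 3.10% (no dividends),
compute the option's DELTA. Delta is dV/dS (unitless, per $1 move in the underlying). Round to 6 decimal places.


Answer: Delta = 0.580139

Derivation:
d1 = 0.2022481231; d2 = -0.3677518769
phi(d1) = 0.3908659233; exp(-qT) = 1.0000000000; exp(-rT) = 0.9694755731
N(d1) = 0.5801386232
Delta = exp(-qT) * N(d1) = 1.0000000000 * 0.5801386232 = 0.580139


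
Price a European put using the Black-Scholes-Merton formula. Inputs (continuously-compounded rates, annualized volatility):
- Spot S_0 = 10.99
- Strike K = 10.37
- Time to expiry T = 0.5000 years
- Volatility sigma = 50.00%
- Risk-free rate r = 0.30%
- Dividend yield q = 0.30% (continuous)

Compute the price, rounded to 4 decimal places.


d1 = (ln(S/K) + (r - q + 0.5*sigma^2) * T) / (sigma * sqrt(T)) = 0.34101991
d2 = d1 - sigma * sqrt(T) = -0.01253348
exp(-rT) = 0.99850112; exp(-qT) = 0.99850112
P = K * exp(-rT) * N(-d2) - S_0 * exp(-qT) * N(-d1)
N(-d1) = 0.36654430; N(-d2) = 0.50500000
P = 10.3700 * 0.99850112 * 0.50500000 - 10.9900 * 0.99850112 * 0.36654430 = 1.2067

Answer: Price = 1.2067


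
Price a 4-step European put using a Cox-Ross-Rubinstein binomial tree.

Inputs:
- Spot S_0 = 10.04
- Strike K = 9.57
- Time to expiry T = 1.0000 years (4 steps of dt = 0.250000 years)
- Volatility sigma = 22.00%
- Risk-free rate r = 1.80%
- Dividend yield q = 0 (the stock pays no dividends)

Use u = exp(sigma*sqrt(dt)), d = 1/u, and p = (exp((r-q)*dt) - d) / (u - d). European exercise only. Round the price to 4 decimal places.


dt = T/N = 0.250000
u = exp(sigma*sqrt(dt)) = 1.116278; d = 1/u = 0.895834
p = (exp((r-q)*dt) - d) / (u - d) = 0.492987
Discount per step: exp(-r*dt) = 0.995510
Stock lattice S(k, i) with i counting down-moves:
  k=0: S(0,0) = 10.0400
  k=1: S(1,0) = 11.2074; S(1,1) = 8.9942
  k=2: S(2,0) = 12.5106; S(2,1) = 10.0400; S(2,2) = 8.0573
  k=3: S(3,0) = 13.9653; S(3,1) = 11.2074; S(3,2) = 8.9942; S(3,3) = 7.2180
  k=4: S(4,0) = 15.5892; S(4,1) = 12.5106; S(4,2) = 10.0400; S(4,3) = 8.0573; S(4,4) = 6.4661
Terminal payoffs V(N, i) = max(K - S_T, 0):
  V(4,0) = 0.000000; V(4,1) = 0.000000; V(4,2) = 0.000000; V(4,3) = 1.512711; V(4,4) = 3.103874
Backward induction: V(k, i) = exp(-r*dt) * [p * V(k+1, i) + (1-p) * V(k+1, i+1)].
  V(3,0) = exp(-r*dt) * [p*0.000000 + (1-p)*0.000000] = 0.000000
  V(3,1) = exp(-r*dt) * [p*0.000000 + (1-p)*0.000000] = 0.000000
  V(3,2) = exp(-r*dt) * [p*0.000000 + (1-p)*1.512711] = 0.763521
  V(3,3) = exp(-r*dt) * [p*1.512711 + (1-p)*3.103874] = 2.309037
  V(2,0) = exp(-r*dt) * [p*0.000000 + (1-p)*0.000000] = 0.000000
  V(2,1) = exp(-r*dt) * [p*0.000000 + (1-p)*0.763521] = 0.385377
  V(2,2) = exp(-r*dt) * [p*0.763521 + (1-p)*2.309037] = 1.540171
  V(1,0) = exp(-r*dt) * [p*0.000000 + (1-p)*0.385377] = 0.194514
  V(1,1) = exp(-r*dt) * [p*0.385377 + (1-p)*1.540171] = 0.966513
  V(0,0) = exp(-r*dt) * [p*0.194514 + (1-p)*0.966513] = 0.583297

Answer: Price = V(0,0) = 0.5833


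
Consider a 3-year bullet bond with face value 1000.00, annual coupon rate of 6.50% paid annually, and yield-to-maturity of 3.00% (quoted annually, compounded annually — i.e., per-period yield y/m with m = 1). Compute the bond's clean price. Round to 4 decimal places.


Answer: Price = 1099.0014

Derivation:
Coupon per period c = face * coupon_rate / m = 65.000000
Periods per year m = 1; per-period yield y/m = 0.030000
Number of cashflows N = 3
Cashflows (t years, CF_t, discount factor 1/(1+y/m)^(m*t), PV):
  t = 1.0000: CF_t = 65.000000, DF = 0.970874, PV = 63.106796
  t = 2.0000: CF_t = 65.000000, DF = 0.942596, PV = 61.268734
  t = 3.0000: CF_t = 1065.000000, DF = 0.915142, PV = 974.625867
Price P = sum_t PV_t = 1099.001397


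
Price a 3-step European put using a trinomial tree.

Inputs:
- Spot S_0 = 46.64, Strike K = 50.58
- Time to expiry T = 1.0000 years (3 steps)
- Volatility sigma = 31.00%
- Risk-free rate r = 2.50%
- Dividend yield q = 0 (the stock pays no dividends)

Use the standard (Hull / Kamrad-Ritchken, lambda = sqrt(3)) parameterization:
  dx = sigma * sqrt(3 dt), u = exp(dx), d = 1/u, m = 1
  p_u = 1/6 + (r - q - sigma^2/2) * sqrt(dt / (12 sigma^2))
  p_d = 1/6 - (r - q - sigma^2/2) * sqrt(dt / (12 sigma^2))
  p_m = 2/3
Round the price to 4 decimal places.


Answer: Price = V(0,0) = 7.3867

Derivation:
dt = T/N = 0.333333; dx = sigma*sqrt(3*dt) = 0.310000
u = exp(dx) = 1.363425; d = 1/u = 0.733447
p_u = 0.154274, p_m = 0.666667, p_d = 0.179059
Discount per step: exp(-r*dt) = 0.991701
Stock lattice S(k, j) with j the centered position index:
  k=0: S(0,+0) = 46.6400
  k=1: S(1,-1) = 34.2080; S(1,+0) = 46.6400; S(1,+1) = 63.5901
  k=2: S(2,-2) = 25.0897; S(2,-1) = 34.2080; S(2,+0) = 46.6400; S(2,+1) = 63.5901; S(2,+2) = 86.7004
  k=3: S(3,-3) = 18.4020; S(3,-2) = 25.0897; S(3,-1) = 34.2080; S(3,+0) = 46.6400; S(3,+1) = 63.5901; S(3,+2) = 86.7004; S(3,+3) = 118.2095
Terminal payoffs V(N, j) = max(K - S_T, 0):
  V(3,-3) = 32.178015; V(3,-2) = 25.490271; V(3,-1) = 16.372034; V(3,+0) = 3.940000; V(3,+1) = 0.000000; V(3,+2) = 0.000000; V(3,+3) = 0.000000
Backward induction: V(k, j) = exp(-r*dt) * [p_u * V(k+1, j+1) + p_m * V(k+1, j) + p_d * V(k+1, j-1)]
  V(2,-2) = exp(-r*dt) * [p_u*16.372034 + p_m*25.490271 + p_d*32.178015] = 25.071264
  V(2,-1) = exp(-r*dt) * [p_u*3.940000 + p_m*16.372034 + p_d*25.490271] = 15.953296
  V(2,+0) = exp(-r*dt) * [p_u*0.000000 + p_m*3.940000 + p_d*16.372034] = 5.512103
  V(2,+1) = exp(-r*dt) * [p_u*0.000000 + p_m*0.000000 + p_d*3.940000] = 0.699638
  V(2,+2) = exp(-r*dt) * [p_u*0.000000 + p_m*0.000000 + p_d*0.000000] = 0.000000
  V(1,-1) = exp(-r*dt) * [p_u*5.512103 + p_m*15.953296 + p_d*25.071264] = 15.842572
  V(1,+0) = exp(-r*dt) * [p_u*0.699638 + p_m*5.512103 + p_d*15.953296] = 6.584158
  V(1,+1) = exp(-r*dt) * [p_u*0.000000 + p_m*0.699638 + p_d*5.512103] = 1.441356
  V(0,+0) = exp(-r*dt) * [p_u*1.441356 + p_m*6.584158 + p_d*15.842572] = 7.386746
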